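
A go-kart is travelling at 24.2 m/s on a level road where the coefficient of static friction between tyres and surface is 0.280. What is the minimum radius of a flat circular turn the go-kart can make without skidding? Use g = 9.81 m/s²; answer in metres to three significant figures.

At the limit, μ_s m g = m v²/r, so r_min = v²/(μ_s g) = (24.2)²/(0.280 × 9.81) = 585.6/2.747 = 213.2 m.

213 m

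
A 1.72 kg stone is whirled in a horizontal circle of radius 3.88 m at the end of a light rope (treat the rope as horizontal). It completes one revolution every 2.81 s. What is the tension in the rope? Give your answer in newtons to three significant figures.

33.4 N

v = 2πr/T = 2π × 3.88/2.81 = 8.676 m/s.
The tension is the only horizontal force, so it supplies the full centripetal force: T = m v²/r = 1.72 × (8.676)²/3.88 = 1.72 × 75.27/3.88 = 33.37 N.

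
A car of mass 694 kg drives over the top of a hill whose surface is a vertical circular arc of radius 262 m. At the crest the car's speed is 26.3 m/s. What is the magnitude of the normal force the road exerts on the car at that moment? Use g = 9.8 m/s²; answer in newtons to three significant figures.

4970 N

At the crest the centripetal acceleration points downward (toward the centre of the arc), so mg − N = mv²/r.
N = m(g − v²/r) = 694 × (9.8 − (26.3)²/262) = 694 × (9.8 − 2.640) = 694 × 7.160 = 4969 N.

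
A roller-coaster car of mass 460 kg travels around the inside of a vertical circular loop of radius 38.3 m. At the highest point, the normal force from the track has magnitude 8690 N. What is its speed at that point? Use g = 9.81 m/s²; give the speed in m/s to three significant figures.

At the top, N + mg = mv²/r, so v = √(r(N/m + g)) = √(38.3 × (8690/460 + 9.81)) = √(38.3 × 28.70) = √1099 = 33.16 m/s.

33.2 m/s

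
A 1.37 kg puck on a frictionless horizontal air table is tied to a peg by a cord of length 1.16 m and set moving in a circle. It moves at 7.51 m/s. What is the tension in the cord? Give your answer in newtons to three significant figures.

66.6 N

The tension is the only horizontal force, so it supplies the full centripetal force: T = m v²/r = 1.37 × (7.510)²/1.16 = 1.37 × 56.40/1.16 = 66.61 N.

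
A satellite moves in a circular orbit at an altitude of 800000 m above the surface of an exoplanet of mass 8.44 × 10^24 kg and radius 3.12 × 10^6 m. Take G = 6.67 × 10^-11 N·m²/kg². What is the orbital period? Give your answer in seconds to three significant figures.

2060 s

r = R + h = 3.12 × 10^6 + 800000 = 3.920 × 10^6 m. Gravity provides the centripetal force: G M m / r² = m v² / r ⇒ v = √(GM/r) = 11980 m/s.
T = 2πr/v = 2π × 3.920 × 10^6 / 11980 = 2055 s.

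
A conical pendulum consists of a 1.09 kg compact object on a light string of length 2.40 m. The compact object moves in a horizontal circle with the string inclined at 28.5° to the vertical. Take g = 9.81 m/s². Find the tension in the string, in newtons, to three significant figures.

Vertically the bob has no acceleration, so T cosθ = mg.
T = mg/cosθ = 1.09 × 9.81 / cos 28.5° = 10.69/0.8788 = 12.17 N.

12.2 N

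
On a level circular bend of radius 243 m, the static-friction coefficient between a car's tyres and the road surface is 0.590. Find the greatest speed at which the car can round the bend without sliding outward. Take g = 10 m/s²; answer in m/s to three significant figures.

37.9 m/s

Friction provides the centripetal force on a flat curve. At maximum speed it is at its limiting value: μ_s m g = m v²/r.
Mass cancels: v_max = √(μ_s g r) = √(0.590 × 10.0 × 243) = √1434 = 37.86 m/s.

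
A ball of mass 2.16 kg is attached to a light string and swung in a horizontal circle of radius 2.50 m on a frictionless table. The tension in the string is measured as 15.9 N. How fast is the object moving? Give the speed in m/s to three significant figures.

4.29 m/s

T = m v²/r ⇒ v = √(T r / m) = √(15.9 × 2.50 / 2.16) = √18.40 = 4.290 m/s.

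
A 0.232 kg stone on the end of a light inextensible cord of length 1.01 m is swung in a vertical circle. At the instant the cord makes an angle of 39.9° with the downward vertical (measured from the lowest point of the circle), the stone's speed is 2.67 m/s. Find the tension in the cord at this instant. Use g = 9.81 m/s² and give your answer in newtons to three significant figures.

Take the radial direction toward the centre of the circle as positive. The component of the weight along the string toward the centre is −mg cos φ (φ measured from the bottom), so Newton's second law along the string gives T − mg cos φ = m v²/r.
cos 39.9° = 0.7672, so T = m(v²/r + g cos φ) = 0.232 × ((2.67)²/1.01 + 9.81 × 0.7672) = 0.232 × (7.058 + (7.526)) = 0.232 × 14.58 = 3.384 N.

3.38 N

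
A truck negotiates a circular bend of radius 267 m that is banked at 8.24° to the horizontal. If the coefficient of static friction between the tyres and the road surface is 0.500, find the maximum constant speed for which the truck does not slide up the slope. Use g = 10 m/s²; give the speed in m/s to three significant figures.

43.1 m/s

At the maximum speed, friction acts down the slope at its limiting value f = μN. Radially (horizontal, toward centre): N sinθ + μN cosθ = mv²/r. Vertically: N cosθ − μN sinθ = mg.
Dividing: v² = r g (sinθ + μcosθ)/(cosθ − μsinθ).
sinθ + μcosθ = 0.1433 + 0.500×0.9897 = 0.6382; cosθ − μsinθ = 0.9897 − 0.500×0.1433 = 0.9180.
v² = 267 × 10.0 × 0.6382/0.9180 = 1856 m²/s², so v = 43.08 m/s.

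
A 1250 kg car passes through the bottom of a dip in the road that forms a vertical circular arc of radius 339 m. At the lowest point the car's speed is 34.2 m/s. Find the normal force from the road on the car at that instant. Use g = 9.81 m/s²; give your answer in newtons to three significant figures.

16600 N

At the lowest point, N points up (toward the centre) and the weight mg points down (away from the centre), so the net inward force is N − mg = mv²/r.
N = m(v²/r + g) = 1250 × ((34.2)²/339 + 9.81) = 1250 × (3.450 + 9.81) = 1250 × 13.26 = 16580 N.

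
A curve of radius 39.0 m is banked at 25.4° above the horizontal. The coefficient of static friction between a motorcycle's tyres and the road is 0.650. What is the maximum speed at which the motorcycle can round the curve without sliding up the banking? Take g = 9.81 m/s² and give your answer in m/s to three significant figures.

At the maximum speed, friction acts down the slope at its limiting value f = μN. Radially (horizontal, toward centre): N sinθ + μN cosθ = mv²/r. Vertically: N cosθ − μN sinθ = mg.
Dividing: v² = r g (sinθ + μcosθ)/(cosθ − μsinθ).
sinθ + μcosθ = 0.4289 + 0.650×0.9033 = 1.016; cosθ − μsinθ = 0.9033 − 0.650×0.4289 = 0.6245.
v² = 39.0 × 9.81 × 1.016/0.6245 = 622.5 m²/s², so v = 24.95 m/s.

24.9 m/s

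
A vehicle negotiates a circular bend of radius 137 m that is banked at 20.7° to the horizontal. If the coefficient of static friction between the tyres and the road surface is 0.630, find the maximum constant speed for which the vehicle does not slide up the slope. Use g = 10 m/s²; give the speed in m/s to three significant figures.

42.6 m/s

At the maximum speed, friction acts down the slope at its limiting value f = μN. Radially (horizontal, toward centre): N sinθ + μN cosθ = mv²/r. Vertically: N cosθ − μN sinθ = mg.
Dividing: v² = r g (sinθ + μcosθ)/(cosθ − μsinθ).
sinθ + μcosθ = 0.3535 + 0.630×0.9354 = 0.9428; cosθ − μsinθ = 0.9354 − 0.630×0.3535 = 0.7128.
v² = 137 × 10.0 × 0.9428/0.7128 = 1812 m²/s², so v = 42.57 m/s.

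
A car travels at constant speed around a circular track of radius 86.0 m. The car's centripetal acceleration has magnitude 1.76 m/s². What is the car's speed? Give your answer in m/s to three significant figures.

a_c = v²/r ⇒ v = √(a_c · r) = √(1.76 × 86.0) = √151.4 = 12.30 m/s.

12.3 m/s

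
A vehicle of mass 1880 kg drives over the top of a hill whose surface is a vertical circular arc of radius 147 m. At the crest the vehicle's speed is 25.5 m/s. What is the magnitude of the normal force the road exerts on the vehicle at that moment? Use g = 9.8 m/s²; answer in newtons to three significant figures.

10100 N

At the crest the centripetal acceleration points downward (toward the centre of the arc), so mg − N = mv²/r.
N = m(g − v²/r) = 1880 × (9.8 − (25.5)²/147) = 1880 × (9.8 − 4.423) = 1880 × 5.377 = 10110 N.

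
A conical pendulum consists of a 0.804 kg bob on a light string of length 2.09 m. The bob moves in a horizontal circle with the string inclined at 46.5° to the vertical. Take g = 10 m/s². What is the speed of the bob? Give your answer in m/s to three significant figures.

4.00 m/s

The radius of the circle is r = L sinθ = 2.09 × sin 46.5° = 1.516 m.
Horizontally T sinθ = mv²/r and vertically T cosθ = mg, so tanθ = v²/(rg).
v = √(r g tanθ) = √(1.516 × 10.0 × 1.054) = √15.98 = 3.997 m/s.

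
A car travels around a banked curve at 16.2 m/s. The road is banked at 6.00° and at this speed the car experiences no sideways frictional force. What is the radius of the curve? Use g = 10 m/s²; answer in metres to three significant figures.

Frictionless banking: tanθ = v²/(rg), so r = v²/(g tanθ).
r = (16.2)²/(10.0 × tan 6.00°) = 262.4/(10.0 × 0.1051) = 262.4/1.051 = 249.7 m.

250 m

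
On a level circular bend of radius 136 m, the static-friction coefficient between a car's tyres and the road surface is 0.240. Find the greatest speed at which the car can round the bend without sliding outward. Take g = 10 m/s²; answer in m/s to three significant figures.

Friction provides the centripetal force on a flat curve. At maximum speed it is at its limiting value: μ_s m g = m v²/r.
Mass cancels: v_max = √(μ_s g r) = √(0.240 × 10.0 × 136) = √326.4 = 18.07 m/s.

18.1 m/s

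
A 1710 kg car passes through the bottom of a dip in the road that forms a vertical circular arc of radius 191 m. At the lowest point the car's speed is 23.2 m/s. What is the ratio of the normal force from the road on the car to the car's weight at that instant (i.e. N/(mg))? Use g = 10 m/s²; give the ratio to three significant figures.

1.28

At the bottom, N − mg = mv²/r, so N = m(v²/r + g) and N/(mg) = v²/(rg) + 1 = (23.2)²/(191 × 10.0) + 1 = 0.2818 + 1 = 1.282.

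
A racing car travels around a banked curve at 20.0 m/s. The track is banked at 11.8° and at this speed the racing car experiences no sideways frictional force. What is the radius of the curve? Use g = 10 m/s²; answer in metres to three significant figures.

Frictionless banking: tanθ = v²/(rg), so r = v²/(g tanθ).
r = (20.0)²/(10.0 × tan 11.8°) = 400.0/(10.0 × 0.2089) = 400.0/2.089 = 191.5 m.

191 m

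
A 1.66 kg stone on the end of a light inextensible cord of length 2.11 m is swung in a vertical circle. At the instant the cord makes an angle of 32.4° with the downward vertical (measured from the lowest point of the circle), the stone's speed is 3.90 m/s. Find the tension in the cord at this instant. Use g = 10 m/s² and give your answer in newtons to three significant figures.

Take the radial direction toward the centre of the circle as positive. The component of the weight along the string toward the centre is −mg cos φ (φ measured from the bottom), so Newton's second law along the string gives T − mg cos φ = m v²/r.
cos 32.4° = 0.8443, so T = m(v²/r + g cos φ) = 1.66 × ((3.90)²/2.11 + 10.0 × 0.8443) = 1.66 × (7.209 + (8.443)) = 1.66 × 15.65 = 25.98 N.

26.0 N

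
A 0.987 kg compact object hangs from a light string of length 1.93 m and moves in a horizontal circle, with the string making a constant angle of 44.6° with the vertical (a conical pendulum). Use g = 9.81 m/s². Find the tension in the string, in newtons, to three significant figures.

Vertically the bob has no acceleration, so T cosθ = mg.
T = mg/cosθ = 0.987 × 9.81 / cos 44.6° = 9.682/0.7120 = 13.60 N.

13.6 N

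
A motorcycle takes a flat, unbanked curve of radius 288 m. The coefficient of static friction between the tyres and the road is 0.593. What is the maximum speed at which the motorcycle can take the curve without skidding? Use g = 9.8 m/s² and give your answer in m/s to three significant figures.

40.9 m/s

Friction provides the centripetal force on a flat curve. At maximum speed it is at its limiting value: μ_s m g = m v²/r.
Mass cancels: v_max = √(μ_s g r) = √(0.593 × 9.8 × 288) = √1674 = 40.91 m/s.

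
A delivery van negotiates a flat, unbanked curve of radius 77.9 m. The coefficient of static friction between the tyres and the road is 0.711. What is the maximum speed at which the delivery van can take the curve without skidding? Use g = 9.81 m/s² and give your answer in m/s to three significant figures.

The only inward force on a level bend is static friction, so at the limit f_s = μ_s N = μ_s m g = m v²/r.
Mass cancels: v_max = √(μ_s g r) = √(0.711 × 9.81 × 77.9) = √543.3 = 23.31 m/s.

23.3 m/s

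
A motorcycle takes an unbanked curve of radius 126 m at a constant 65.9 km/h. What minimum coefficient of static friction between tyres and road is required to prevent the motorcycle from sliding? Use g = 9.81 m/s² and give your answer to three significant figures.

0.271

v = 65.9/3.6 = 18.31 m/s.
Friction provides the centripetal force: μ_s m g = m v²/r, so μ_s = v²/(g r) = (18.31)²/(9.81 × 126) = 335.1/1236 = 0.2711.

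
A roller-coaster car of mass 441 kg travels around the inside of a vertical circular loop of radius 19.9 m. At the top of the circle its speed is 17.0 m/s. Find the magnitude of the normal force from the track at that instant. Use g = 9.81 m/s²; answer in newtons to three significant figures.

At the top, both N and the weight mg point inward (toward the centre), so N + mg = mv²/r.
N = m(v²/r − g) = 441 × ((17.0)²/19.9 − 9.81) = 441 × (14.52 − 9.81) = 441 × 4.713 = 2078 N.

2080 N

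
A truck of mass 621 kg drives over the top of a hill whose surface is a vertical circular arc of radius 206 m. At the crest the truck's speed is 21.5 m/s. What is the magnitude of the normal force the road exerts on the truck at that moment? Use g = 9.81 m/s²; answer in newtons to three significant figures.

4700 N

At the crest the centripetal acceleration points downward (toward the centre of the arc), so mg − N = mv²/r.
N = m(g − v²/r) = 621 × (9.81 − (21.5)²/206) = 621 × (9.81 − 2.244) = 621 × 7.566 = 4699 N.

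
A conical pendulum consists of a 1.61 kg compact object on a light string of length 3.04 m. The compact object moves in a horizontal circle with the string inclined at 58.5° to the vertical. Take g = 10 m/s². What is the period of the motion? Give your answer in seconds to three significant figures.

r = L sinθ = 2.592 m. From T sinθ = mω²r and T cosθ = mg: tanθ = ω²r/g, so ω² = g tanθ / r = g/(L cosθ).
ω = √(g/(L cosθ)) = √(10.0/(3.04 × 0.5225)) = √6.296 = 2.509 rad/s.
Period = 2π/ω = 2.504 s.

2.50 s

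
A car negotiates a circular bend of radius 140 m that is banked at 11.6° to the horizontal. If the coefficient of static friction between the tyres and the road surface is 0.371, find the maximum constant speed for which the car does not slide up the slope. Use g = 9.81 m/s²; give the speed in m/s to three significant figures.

29.3 m/s

At the maximum speed, friction acts down the slope at its limiting value f = μN. Radially (horizontal, toward centre): N sinθ + μN cosθ = mv²/r. Vertically: N cosθ − μN sinθ = mg.
Dividing: v² = r g (sinθ + μcosθ)/(cosθ − μsinθ).
sinθ + μcosθ = 0.2011 + 0.371×0.9796 = 0.5645; cosθ − μsinθ = 0.9796 − 0.371×0.2011 = 0.9050.
v² = 140 × 9.81 × 0.5645/0.9050 = 856.7 m²/s², so v = 29.27 m/s.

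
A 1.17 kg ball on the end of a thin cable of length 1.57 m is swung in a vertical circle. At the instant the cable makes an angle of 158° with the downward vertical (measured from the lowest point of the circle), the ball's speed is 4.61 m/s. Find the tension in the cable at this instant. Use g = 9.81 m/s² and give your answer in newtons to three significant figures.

Take the radial direction toward the centre of the circle as positive. The component of the weight along the string toward the centre is −mg cos φ (φ measured from the bottom), so Newton's second law along the string gives T − mg cos φ = m v²/r.
cos 158° = -0.9272, so T = m(v²/r + g cos φ) = 1.17 × ((4.61)²/1.57 + 9.81 × -0.9272) = 1.17 × (13.54 + (-9.096)) = 1.17 × 4.441 = 5.196 N.

5.20 N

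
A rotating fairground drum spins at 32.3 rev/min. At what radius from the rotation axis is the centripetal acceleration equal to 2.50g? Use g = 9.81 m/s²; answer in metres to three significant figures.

2.14 m

ω = 32.3 rev/min × 2π/60 = 3.382 rad/s.
a_c = ω²r = 2.50g ⇒ r = 2.50 × 9.81 / (3.382)² = 24.52/11.44 = 2.144 m.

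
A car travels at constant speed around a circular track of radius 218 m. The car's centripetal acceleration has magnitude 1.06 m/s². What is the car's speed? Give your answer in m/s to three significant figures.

15.2 m/s

a_c = v²/r ⇒ v = √(a_c · r) = √(1.06 × 218) = √231.1 = 15.20 m/s.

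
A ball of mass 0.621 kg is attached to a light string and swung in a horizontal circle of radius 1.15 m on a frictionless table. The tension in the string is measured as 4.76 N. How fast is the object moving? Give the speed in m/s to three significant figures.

2.97 m/s

T = m v²/r ⇒ v = √(T r / m) = √(4.76 × 1.15 / 0.621) = √8.815 = 2.969 m/s.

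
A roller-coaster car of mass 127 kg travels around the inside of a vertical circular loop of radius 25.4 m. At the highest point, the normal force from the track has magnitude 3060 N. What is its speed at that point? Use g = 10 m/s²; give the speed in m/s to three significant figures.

29.4 m/s

At the top, N + mg = mv²/r, so v = √(r(N/m + g)) = √(25.4 × (3060/127 + 10.0)) = √(25.4 × 34.09) = √866.0 = 29.43 m/s.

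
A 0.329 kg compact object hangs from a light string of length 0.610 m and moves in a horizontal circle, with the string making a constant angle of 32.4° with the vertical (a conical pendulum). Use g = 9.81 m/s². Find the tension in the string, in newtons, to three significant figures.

3.82 N

Vertically the bob has no acceleration, so T cosθ = mg.
T = mg/cosθ = 0.329 × 9.81 / cos 32.4° = 3.227/0.8443 = 3.823 N.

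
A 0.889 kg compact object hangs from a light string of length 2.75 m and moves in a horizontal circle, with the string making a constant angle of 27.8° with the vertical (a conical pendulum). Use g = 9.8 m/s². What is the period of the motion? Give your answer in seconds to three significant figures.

r = L sinθ = 1.283 m. From T sinθ = mω²r and T cosθ = mg: tanθ = ω²r/g, so ω² = g tanθ / r = g/(L cosθ).
ω = √(g/(L cosθ)) = √(9.8/(2.75 × 0.8846)) = √4.029 = 2.007 rad/s.
Period = 2π/ω = 3.130 s.

3.13 s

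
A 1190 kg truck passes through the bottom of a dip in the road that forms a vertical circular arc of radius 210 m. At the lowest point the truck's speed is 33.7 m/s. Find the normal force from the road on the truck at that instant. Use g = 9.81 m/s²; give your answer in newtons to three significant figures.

At the lowest point, N points up (toward the centre) and the weight mg points down (away from the centre), so the net inward force is N − mg = mv²/r.
N = m(v²/r + g) = 1190 × ((33.7)²/210 + 9.81) = 1190 × (5.408 + 9.81) = 1190 × 15.22 = 18110 N.

18100 N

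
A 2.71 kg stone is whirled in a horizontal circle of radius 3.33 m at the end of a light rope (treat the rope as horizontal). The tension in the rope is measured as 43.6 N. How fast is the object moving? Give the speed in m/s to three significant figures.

T = m v²/r ⇒ v = √(T r / m) = √(43.6 × 3.33 / 2.71) = √53.57 = 7.319 m/s.

7.32 m/s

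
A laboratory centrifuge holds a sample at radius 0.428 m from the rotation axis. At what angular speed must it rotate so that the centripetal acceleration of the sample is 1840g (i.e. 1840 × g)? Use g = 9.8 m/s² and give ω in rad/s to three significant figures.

Centripetal acceleration a_c = ω²r. Setting ω²r = 1840g:
ω = √(1840g / r) = √(1840 × 9.8 / 0.428) = √42130 = 205.3 rad/s.

205 rad/s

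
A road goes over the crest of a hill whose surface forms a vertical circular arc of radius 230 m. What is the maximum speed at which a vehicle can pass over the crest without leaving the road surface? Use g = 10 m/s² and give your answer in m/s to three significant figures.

48.0 m/s

At the crest the centre of the circle is below the vehicle, so the net downward (centripetal) force is mg − N = mv²/r.
The vehicle leaves the road when N → 0, giving v_max = √(g r) = √(10.0 × 230) = 47.96 m/s.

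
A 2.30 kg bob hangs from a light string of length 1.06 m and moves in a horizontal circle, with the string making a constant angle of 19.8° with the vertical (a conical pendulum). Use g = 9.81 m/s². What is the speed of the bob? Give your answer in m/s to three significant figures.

1.13 m/s

The radius of the circle is r = L sinθ = 1.06 × sin 19.8° = 0.3591 m.
Horizontally T sinθ = mv²/r and vertically T cosθ = mg, so tanθ = v²/(rg).
v = √(r g tanθ) = √(0.3591 × 9.81 × 0.3600) = √1.268 = 1.126 m/s.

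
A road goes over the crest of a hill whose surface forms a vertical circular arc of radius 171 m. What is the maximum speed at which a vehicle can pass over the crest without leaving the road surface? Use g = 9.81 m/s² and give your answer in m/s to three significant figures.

At the crest the centre of the circle is below the vehicle, so the net downward (centripetal) force is mg − N = mv²/r.
The vehicle leaves the road when N → 0, giving v_max = √(g r) = √(9.81 × 171) = 40.96 m/s.

41.0 m/s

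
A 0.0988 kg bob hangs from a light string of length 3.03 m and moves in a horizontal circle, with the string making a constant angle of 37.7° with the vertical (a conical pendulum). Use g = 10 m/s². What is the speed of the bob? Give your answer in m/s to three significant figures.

The radius of the circle is r = L sinθ = 3.03 × sin 37.7° = 1.853 m.
Horizontally T sinθ = mv²/r and vertically T cosθ = mg, so tanθ = v²/(rg).
v = √(r g tanθ) = √(1.853 × 10.0 × 0.7729) = √14.32 = 3.784 m/s.

3.78 m/s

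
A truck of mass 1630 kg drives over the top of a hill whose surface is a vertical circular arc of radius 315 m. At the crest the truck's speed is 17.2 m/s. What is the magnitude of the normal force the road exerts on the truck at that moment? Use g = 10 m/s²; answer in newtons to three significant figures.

At the crest the centripetal acceleration points downward (toward the centre of the arc), so mg − N = mv²/r.
N = m(g − v²/r) = 1630 × (10.0 − (17.2)²/315) = 1630 × (10.0 − 0.9392) = 1630 × 9.061 = 14770 N.

14800 N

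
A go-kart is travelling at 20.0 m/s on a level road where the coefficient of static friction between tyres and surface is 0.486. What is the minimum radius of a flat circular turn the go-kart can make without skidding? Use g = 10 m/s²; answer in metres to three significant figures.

82.3 m

At the limit, μ_s m g = m v²/r, so r_min = v²/(μ_s g) = (20.0)²/(0.486 × 10.0) = 400.0/4.860 = 82.30 m.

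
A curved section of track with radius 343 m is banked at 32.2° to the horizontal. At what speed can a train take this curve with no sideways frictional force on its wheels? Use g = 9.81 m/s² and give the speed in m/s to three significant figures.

On a frictionless banked curve, N sinθ = mv²/r and N cosθ = mg, so tanθ = v²/(rg).
v = √(r g tanθ) = √(343 × 9.81 × tan 32.2°) = √(343 × 9.81 × 0.6297) = √2119 = 46.03 m/s.

46.0 m/s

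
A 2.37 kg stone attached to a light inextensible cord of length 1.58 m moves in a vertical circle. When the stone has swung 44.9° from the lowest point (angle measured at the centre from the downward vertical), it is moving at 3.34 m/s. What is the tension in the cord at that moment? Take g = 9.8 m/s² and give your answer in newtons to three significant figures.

33.2 N

Take the radial direction toward the centre of the circle as positive. The component of the weight along the string toward the centre is −mg cos φ (φ measured from the bottom), so Newton's second law along the string gives T − mg cos φ = m v²/r.
cos 44.9° = 0.7083, so T = m(v²/r + g cos φ) = 2.37 × ((3.34)²/1.58 + 9.8 × 0.7083) = 2.37 × (7.061 + (6.942)) = 2.37 × 14.00 = 33.19 N.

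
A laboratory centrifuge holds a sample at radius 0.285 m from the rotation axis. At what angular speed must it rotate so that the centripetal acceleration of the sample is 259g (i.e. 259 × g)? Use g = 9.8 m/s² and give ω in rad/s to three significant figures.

94.4 rad/s

Centripetal acceleration a_c = ω²r. Setting ω²r = 259g:
ω = √(259g / r) = √(259 × 9.8 / 0.285) = √8906 = 94.37 rad/s.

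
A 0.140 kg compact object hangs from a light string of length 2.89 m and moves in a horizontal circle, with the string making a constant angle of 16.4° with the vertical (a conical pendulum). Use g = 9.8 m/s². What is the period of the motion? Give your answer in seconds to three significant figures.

3.34 s

r = L sinθ = 0.8160 m. From T sinθ = mω²r and T cosθ = mg: tanθ = ω²r/g, so ω² = g tanθ / r = g/(L cosθ).
ω = √(g/(L cosθ)) = √(9.8/(2.89 × 0.9593)) = √3.535 = 1.880 rad/s.
Period = 2π/ω = 3.342 s.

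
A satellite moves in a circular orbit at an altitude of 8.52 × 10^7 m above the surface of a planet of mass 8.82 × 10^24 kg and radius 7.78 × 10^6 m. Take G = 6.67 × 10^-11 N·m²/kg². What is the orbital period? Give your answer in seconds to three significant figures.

232000 s

r = R + h = 7.78 × 10^6 + 8.52 × 10^7 = 9.298 × 10^7 m. Gravity provides the centripetal force: G M m / r² = m v² / r ⇒ v = √(GM/r) = 2515 m/s.
T = 2πr/v = 2π × 9.298 × 10^7 / 2515 = 232300 s.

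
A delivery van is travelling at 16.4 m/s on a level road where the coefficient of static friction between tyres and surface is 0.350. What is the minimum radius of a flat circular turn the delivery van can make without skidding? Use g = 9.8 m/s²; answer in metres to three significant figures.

At the limit, μ_s m g = m v²/r, so r_min = v²/(μ_s g) = (16.4)²/(0.350 × 9.8) = 269.0/3.430 = 78.41 m.

78.4 m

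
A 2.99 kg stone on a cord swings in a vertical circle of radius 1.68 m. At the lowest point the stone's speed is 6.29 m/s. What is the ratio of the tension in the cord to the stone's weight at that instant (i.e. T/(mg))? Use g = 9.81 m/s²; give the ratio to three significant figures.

At the bottom, T − mg = mv²/r, so T = m(v²/r + g) and T/(mg) = v²/(rg) + 1 = (6.29)²/(1.68 × 9.81) + 1 = 2.401 + 1 = 3.401.

3.40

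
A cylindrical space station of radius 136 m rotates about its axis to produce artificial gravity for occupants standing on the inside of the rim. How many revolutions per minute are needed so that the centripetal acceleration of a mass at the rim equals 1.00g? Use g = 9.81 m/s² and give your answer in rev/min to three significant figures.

Require ω²r = 1.00g, so ω = √(1.00 × 9.81/136) = 0.2686 rad/s.
In rev/min: ω × 60/(2π) = 0.2686 × 60/(2π) = 2.565 rev/min.

2.56 rev/min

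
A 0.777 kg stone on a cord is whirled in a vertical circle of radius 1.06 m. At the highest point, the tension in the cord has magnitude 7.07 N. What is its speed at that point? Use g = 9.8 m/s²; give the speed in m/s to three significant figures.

4.48 m/s

At the top, T + mg = mv²/r, so v = √(r(T/m + g)) = √(1.06 × (7.07/0.777 + 9.8)) = √(1.06 × 18.90) = √20.03 = 4.476 m/s.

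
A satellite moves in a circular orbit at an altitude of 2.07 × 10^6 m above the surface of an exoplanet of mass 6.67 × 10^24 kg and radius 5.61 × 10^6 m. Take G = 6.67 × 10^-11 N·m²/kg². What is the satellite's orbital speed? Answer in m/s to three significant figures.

Orbital radius r = R + h = 5.61 × 10^6 + 2.07 × 10^6 = 7.680 × 10^6 m.
Gravity supplies the centripetal force: G M m / r² = m v² / r, so v = √(GM/r).
v = √(6.67 × 10^-11 × 6.67 × 10^24 / 7.680 × 10^6) = √(5.793 × 10^7) = 7611 m/s.

7610 m/s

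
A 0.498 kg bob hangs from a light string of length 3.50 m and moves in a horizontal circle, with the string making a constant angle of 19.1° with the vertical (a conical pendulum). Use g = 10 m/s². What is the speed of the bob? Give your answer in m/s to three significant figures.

1.99 m/s

The radius of the circle is r = L sinθ = 3.50 × sin 19.1° = 1.145 m.
Horizontally T sinθ = mv²/r and vertically T cosθ = mg, so tanθ = v²/(rg).
v = √(r g tanθ) = √(1.145 × 10.0 × 0.3463) = √3.966 = 1.991 m/s.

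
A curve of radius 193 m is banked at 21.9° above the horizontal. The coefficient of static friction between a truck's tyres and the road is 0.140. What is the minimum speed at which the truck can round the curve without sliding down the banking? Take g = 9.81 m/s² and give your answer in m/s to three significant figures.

21.7 m/s

At the minimum speed, friction acts up the slope at its limiting value f = μN. Radially (horizontal, toward centre): N sinθ − μN cosθ = mv²/r. Vertically: N cosθ + μN sinθ = mg.
Dividing: v² = r g (sinθ − μcosθ)/(cosθ + μsinθ).
sinθ − μcosθ = 0.3730 − 0.140×0.9278 = 0.2431; cosθ + μsinθ = 0.9278 + 0.140×0.3730 = 0.9801.
v² = 193 × 9.81 × 0.2431/0.9801 = 469.6 m²/s², so v = 21.67 m/s.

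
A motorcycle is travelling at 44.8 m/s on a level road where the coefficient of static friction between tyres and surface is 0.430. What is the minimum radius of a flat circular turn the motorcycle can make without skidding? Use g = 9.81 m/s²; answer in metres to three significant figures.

476 m

At the limit, μ_s m g = m v²/r, so r_min = v²/(μ_s g) = (44.8)²/(0.430 × 9.81) = 2007/4.218 = 475.8 m.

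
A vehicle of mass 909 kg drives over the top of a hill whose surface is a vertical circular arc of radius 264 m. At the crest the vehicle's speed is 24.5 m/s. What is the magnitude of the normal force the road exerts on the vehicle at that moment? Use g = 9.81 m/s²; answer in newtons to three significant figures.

At the crest the centripetal acceleration points downward (toward the centre of the arc), so mg − N = mv²/r.
N = m(g − v²/r) = 909 × (9.81 − (24.5)²/264) = 909 × (9.81 − 2.274) = 909 × 7.536 = 6851 N.

6850 N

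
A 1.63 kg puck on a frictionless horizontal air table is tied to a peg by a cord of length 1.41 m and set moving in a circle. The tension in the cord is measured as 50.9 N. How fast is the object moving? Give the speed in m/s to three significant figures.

T = m v²/r ⇒ v = √(T r / m) = √(50.9 × 1.41 / 1.63) = √44.03 = 6.636 m/s.

6.64 m/s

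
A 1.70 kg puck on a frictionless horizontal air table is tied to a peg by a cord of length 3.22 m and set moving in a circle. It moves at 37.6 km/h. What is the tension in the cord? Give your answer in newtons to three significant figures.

v = 37.6 km/h = 37.6/3.6 = 10.44 m/s.
The tension is the only horizontal force, so it supplies the full centripetal force: T = m v²/r = 1.70 × (10.44)²/3.22 = 1.70 × 109.1/3.22 = 57.59 N.

57.6 N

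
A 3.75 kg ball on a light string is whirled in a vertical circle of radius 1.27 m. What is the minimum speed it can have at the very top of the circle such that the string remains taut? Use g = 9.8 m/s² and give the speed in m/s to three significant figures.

3.53 m/s

At the top, both weight mg and T point toward the centre: T + mg = mv²/r.
At minimum speed T → 0, so mg = mv_min²/r ⇒ v_min = √(g r) = √(9.8 × 1.27) = 3.528 m/s.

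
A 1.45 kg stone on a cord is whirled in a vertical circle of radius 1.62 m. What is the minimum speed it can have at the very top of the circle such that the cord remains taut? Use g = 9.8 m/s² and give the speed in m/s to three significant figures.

3.98 m/s

At the top, both weight mg and T point toward the centre: T + mg = mv²/r.
At minimum speed T → 0, so mg = mv_min²/r ⇒ v_min = √(g r) = √(9.8 × 1.62) = 3.984 m/s.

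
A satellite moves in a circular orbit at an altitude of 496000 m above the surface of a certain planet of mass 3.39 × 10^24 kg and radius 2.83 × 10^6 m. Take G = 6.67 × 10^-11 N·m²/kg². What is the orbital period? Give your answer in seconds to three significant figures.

2530 s

r = R + h = 2.83 × 10^6 + 496000 = 3.326 × 10^6 m. Gravity provides the centripetal force: G M m / r² = m v² / r ⇒ v = √(GM/r) = 8245 m/s.
T = 2πr/v = 2π × 3.326 × 10^6 / 8245 = 2535 s.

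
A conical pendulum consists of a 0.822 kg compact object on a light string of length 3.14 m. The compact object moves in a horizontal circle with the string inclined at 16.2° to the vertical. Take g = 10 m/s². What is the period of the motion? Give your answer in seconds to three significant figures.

3.45 s

r = L sinθ = 0.8760 m. From T sinθ = mω²r and T cosθ = mg: tanθ = ω²r/g, so ω² = g tanθ / r = g/(L cosθ).
ω = √(g/(L cosθ)) = √(10.0/(3.14 × 0.9603)) = √3.316 = 1.821 rad/s.
Period = 2π/ω = 3.450 s.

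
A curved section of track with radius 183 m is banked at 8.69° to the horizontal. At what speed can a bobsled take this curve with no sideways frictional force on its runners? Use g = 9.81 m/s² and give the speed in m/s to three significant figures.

16.6 m/s

On a frictionless banked curve, N sinθ = mv²/r and N cosθ = mg, so tanθ = v²/(rg).
v = √(r g tanθ) = √(183 × 9.81 × tan 8.69°) = √(183 × 9.81 × 0.1528) = √274.4 = 16.56 m/s.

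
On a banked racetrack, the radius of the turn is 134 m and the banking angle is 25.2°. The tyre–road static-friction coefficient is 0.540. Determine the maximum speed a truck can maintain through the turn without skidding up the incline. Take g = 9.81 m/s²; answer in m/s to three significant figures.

42.2 m/s

At the maximum speed, friction acts down the slope at its limiting value f = μN. Radially (horizontal, toward centre): N sinθ + μN cosθ = mv²/r. Vertically: N cosθ − μN sinθ = mg.
Dividing: v² = r g (sinθ + μcosθ)/(cosθ − μsinθ).
sinθ + μcosθ = 0.4258 + 0.540×0.9048 = 0.9144; cosθ − μsinθ = 0.9048 − 0.540×0.4258 = 0.6749.
v² = 134 × 9.81 × 0.9144/0.6749 = 1781 m²/s², so v = 42.20 m/s.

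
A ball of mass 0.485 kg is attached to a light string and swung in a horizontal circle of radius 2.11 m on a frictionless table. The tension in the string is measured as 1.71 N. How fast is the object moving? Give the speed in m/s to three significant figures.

2.73 m/s

T = m v²/r ⇒ v = √(T r / m) = √(1.71 × 2.11 / 0.485) = √7.439 = 2.728 m/s.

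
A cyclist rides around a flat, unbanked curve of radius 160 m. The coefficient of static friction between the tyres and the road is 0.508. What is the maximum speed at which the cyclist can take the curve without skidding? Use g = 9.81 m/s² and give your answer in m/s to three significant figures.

28.2 m/s

The only inward force on a level bend is static friction, so at the limit f_s = μ_s N = μ_s m g = m v²/r.
Mass cancels: v_max = √(μ_s g r) = √(0.508 × 9.81 × 160) = √797.4 = 28.24 m/s.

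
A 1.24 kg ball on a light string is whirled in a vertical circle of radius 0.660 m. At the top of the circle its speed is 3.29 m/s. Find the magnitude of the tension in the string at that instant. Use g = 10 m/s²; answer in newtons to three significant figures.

At the top, both T and the weight mg point inward (toward the centre), so T + mg = mv²/r.
T = m(v²/r − g) = 1.24 × ((3.29)²/0.660 − 10.0) = 1.24 × (16.40 − 10.0) = 1.24 × 6.400 = 7.936 N.

7.94 N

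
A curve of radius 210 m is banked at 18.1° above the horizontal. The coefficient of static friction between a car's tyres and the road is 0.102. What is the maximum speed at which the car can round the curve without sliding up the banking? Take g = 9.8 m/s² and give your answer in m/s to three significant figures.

30.2 m/s

At the maximum speed, friction acts down the slope at its limiting value f = μN. Radially (horizontal, toward centre): N sinθ + μN cosθ = mv²/r. Vertically: N cosθ − μN sinθ = mg.
Dividing: v² = r g (sinθ + μcosθ)/(cosθ − μsinθ).
sinθ + μcosθ = 0.3107 + 0.102×0.9505 = 0.4076; cosθ − μsinθ = 0.9505 − 0.102×0.3107 = 0.9188.
v² = 210 × 9.8 × 0.4076/0.9188 = 913.0 m²/s², so v = 30.22 m/s.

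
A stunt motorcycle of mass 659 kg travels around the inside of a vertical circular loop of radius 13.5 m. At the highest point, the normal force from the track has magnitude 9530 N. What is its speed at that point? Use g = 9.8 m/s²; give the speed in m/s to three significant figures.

18.1 m/s

At the top, N + mg = mv²/r, so v = √(r(N/m + g)) = √(13.5 × (9530/659 + 9.8)) = √(13.5 × 24.26) = √327.5 = 18.10 m/s.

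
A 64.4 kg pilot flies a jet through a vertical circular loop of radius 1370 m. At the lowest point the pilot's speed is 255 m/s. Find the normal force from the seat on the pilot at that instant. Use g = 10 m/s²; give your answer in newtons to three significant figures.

At the lowest point, N points up (toward the centre) and the weight mg points down (away from the centre), so the net inward force is N − mg = mv²/r.
N = m(v²/r + g) = 64.4 × ((255)²/1370 + 10.0) = 64.4 × (47.46 + 10.0) = 64.4 × 57.46 = 3701 N.

3700 N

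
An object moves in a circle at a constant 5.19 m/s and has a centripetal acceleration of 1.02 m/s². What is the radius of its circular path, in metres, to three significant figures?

a_c = v²/r ⇒ r = v²/a_c = (5.19)²/1.02 = 26.94/1.02 = 26.41 m.

26.4 m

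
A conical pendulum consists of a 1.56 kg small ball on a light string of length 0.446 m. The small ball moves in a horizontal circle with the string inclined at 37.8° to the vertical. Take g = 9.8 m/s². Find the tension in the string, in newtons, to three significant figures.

Vertically the bob has no acceleration, so T cosθ = mg.
T = mg/cosθ = 1.56 × 9.8 / cos 37.8° = 15.29/0.7902 = 19.35 N.

19.3 N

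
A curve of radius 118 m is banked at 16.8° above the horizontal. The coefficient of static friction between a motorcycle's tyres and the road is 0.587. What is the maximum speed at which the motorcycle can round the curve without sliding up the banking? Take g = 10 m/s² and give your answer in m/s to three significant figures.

35.7 m/s

At the maximum speed, friction acts down the slope at its limiting value f = μN. Radially (horizontal, toward centre): N sinθ + μN cosθ = mv²/r. Vertically: N cosθ − μN sinθ = mg.
Dividing: v² = r g (sinθ + μcosθ)/(cosθ − μsinθ).
sinθ + μcosθ = 0.2890 + 0.587×0.9573 = 0.8510; cosθ − μsinθ = 0.9573 − 0.587×0.2890 = 0.7877.
v² = 118 × 10.0 × 0.8510/0.7877 = 1275 m²/s², so v = 35.71 m/s.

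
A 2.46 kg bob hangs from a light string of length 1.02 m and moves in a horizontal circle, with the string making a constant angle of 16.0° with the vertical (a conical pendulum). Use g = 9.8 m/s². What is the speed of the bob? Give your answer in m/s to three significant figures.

The radius of the circle is r = L sinθ = 1.02 × sin 16.0° = 0.2812 m.
Horizontally T sinθ = mv²/r and vertically T cosθ = mg, so tanθ = v²/(rg).
v = √(r g tanθ) = √(0.2812 × 9.8 × 0.2867) = √0.7901 = 0.8889 m/s.

0.889 m/s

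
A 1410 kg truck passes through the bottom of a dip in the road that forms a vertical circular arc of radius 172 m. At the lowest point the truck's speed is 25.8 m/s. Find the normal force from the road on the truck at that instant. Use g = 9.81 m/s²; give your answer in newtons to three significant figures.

At the lowest point, N points up (toward the centre) and the weight mg points down (away from the centre), so the net inward force is N − mg = mv²/r.
N = m(v²/r + g) = 1410 × ((25.8)²/172 + 9.81) = 1410 × (3.870 + 9.81) = 1410 × 13.68 = 19290 N.

19300 N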